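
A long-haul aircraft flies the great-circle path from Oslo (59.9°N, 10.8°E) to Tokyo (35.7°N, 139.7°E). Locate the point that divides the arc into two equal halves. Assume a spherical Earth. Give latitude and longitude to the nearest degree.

≈ (66°N, 102°E)

Write both endpoints as unit vectors p₁, p₂ with components (cos φ cos λ, cos φ sin λ, sin φ).
The central angle between the endpoints is δ = arccos(p₁·p₂) ≈ 1.319 rad (75.6°).
Interpolate at f = 1/2 with slerp weights a = sin((1−f)δ)/sin δ ≈ 0.633, b = sin(fδ)/sin δ ≈ 0.633.
p = a·p₁ + b·p₂ ≈ (-0.080, 0.392, 0.917); φ = arcsin(p_z) ≈ 66.43°, λ = atan2(p_y, p_x) ≈ 101.57°.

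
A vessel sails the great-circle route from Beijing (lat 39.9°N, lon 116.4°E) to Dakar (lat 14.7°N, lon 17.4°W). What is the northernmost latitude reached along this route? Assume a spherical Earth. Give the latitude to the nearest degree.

≈ 55°N

The great circle lies in the plane with unit normal n̂ = (p₁ × p₂)/|p₁ × p₂|.
Here n̂_z ≈ -0.572; the vertex latitude is φ_max = arccos|n̂_z| ≈ 55.1°.
Check via Clairaut: cos φ_max = |cos φ₁| · sin C = cos(39.9°)·sin(48.2°) ≈ 0.572, again giving ≈ 55.1°.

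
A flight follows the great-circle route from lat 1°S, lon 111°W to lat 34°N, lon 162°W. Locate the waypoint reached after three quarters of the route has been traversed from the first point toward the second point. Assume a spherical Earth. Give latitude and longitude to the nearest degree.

≈ lat 27°N, lon 147°W

The haversine formula gives a central angle δ ≈ 1.033 rad (59.2°) between the endpoints.
Interpolate at f = 3/4 with slerp weights a = sin((1−f)δ)/sin δ ≈ 0.297, b = sin(fδ)/sin δ ≈ 0.815.
p = a·p₁ + b·p₂ ≈ (-0.749, -0.486, 0.450); φ = arcsin(p_z) ≈ 26.76°, λ = atan2(p_y, p_x) ≈ -147.00°.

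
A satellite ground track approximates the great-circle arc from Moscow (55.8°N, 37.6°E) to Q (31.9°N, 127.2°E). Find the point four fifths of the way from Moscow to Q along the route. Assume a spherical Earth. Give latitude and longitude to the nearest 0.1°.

The haversine formula gives a central angle δ ≈ 1.115 rad (63.9°) between the endpoints.
Interpolate at f = 4/5 with slerp weights a = sin((1−f)δ)/sin δ ≈ 0.246, b = sin(fδ)/sin δ ≈ 0.867.
p = a·p₁ + b·p₂ ≈ (-0.335, 0.671, 0.662); φ = arcsin(p_z) ≈ 41.43°, λ = atan2(p_y, p_x) ≈ 116.56°.

≈ (41.4°N, 116.6°E)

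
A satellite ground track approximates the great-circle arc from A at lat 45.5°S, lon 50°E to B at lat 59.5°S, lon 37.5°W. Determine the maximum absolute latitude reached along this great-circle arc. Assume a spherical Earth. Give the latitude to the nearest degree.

≈ 63°S

The great circle lies in the plane with unit normal n̂ = (p₁ × p₂)/|p₁ × p₂|.
Here n̂_z ≈ -0.458; the vertex latitude is φ_max = arccos|n̂_z| ≈ 62.8°.
Check via Clairaut: cos φ_max = |cos φ₁| · sin C = cos(45.5°)·sin(139.2°) ≈ 0.458, again giving ≈ 62.8°.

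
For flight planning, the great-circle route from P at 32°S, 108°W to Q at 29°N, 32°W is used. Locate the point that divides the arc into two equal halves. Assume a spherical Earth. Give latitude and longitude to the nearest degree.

≈ 2°S, 69°W

The haversine formula gives a central angle δ ≈ 1.648 rad (94.4°) between the endpoints.
Interpolate at f = 1/2 with slerp weights a = sin((1−f)δ)/sin δ ≈ 0.736, b = sin(fδ)/sin δ ≈ 0.736.
p = a·p₁ + b·p₂ ≈ (0.353, -0.935, -0.033); φ = arcsin(p_z) ≈ -1.90°, λ = atan2(p_y, p_x) ≈ -69.31°.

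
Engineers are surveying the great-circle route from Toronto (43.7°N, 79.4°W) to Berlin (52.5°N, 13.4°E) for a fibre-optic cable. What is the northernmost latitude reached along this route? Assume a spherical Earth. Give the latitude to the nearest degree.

≈ 59°N

The great circle lies in the plane with unit normal n̂ = (p₁ × p₂)/|p₁ × p₂|.
Here n̂_z ≈ +0.517; the vertex latitude is φ_max = arccos|n̂_z| ≈ 58.9°.
Check via Clairaut: cos φ_max = |cos φ₁| · sin C = cos(43.7°)·sin(45.7°) ≈ 0.517, again giving ≈ 58.9°.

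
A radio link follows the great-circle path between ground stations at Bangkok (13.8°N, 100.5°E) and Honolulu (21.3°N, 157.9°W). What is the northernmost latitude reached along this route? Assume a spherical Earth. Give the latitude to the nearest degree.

≈ 27°N

The great circle lies in the plane with unit normal n̂ = (p₁ × p₂)/|p₁ × p₂|.
Here n̂_z ≈ +0.890; the vertex latitude is φ_max = arccos|n̂_z| ≈ 27.1°.
Check via Clairaut: cos φ_max = |cos φ₁| · sin C = cos(13.8°)·sin(66.5°) ≈ 0.890, again giving ≈ 27.1°.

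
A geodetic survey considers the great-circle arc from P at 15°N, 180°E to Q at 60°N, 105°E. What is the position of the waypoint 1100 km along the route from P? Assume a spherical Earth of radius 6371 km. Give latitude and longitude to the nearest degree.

Write both endpoints as unit vectors p₁, p₂ with components (cos φ cos λ, cos φ sin λ, sin φ).
The central angle between the endpoints is δ = arccos(p₁·p₂) ≈ 1.214 rad (69.6°). The total great-circle distance is δ·R ≈ 1.214 × 6371 ≈ 7735 km, so the target fraction is f = 1100/7735 ≈ 0.142.
Interpolate at f ≈ 0.142 with slerp weights a = sin((1−f)δ)/sin δ ≈ 0.921, b = sin(fδ)/sin δ ≈ 0.183.
p = a·p₁ + b·p₂ ≈ (-0.913, 0.089, 0.397); φ = arcsin(p_z) ≈ 23.40°, λ = atan2(p_y, p_x) ≈ 174.46°.

≈ 23°N, 174°E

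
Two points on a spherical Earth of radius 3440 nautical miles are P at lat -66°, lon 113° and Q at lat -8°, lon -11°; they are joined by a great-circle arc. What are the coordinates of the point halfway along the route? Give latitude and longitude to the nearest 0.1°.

The haversine formula gives a central angle δ ≈ 1.669 rad (95.6°) between the endpoints.
Interpolate at f = 1/2 with slerp weights a = sin((1−f)δ)/sin δ ≈ 0.745, b = sin(fδ)/sin δ ≈ 0.745.
p = a·p₁ + b·p₂ ≈ (0.605, 0.138, -0.784); φ = arcsin(p_z) ≈ -51.61°, λ = atan2(p_y, p_x) ≈ 12.85°.

≈ lat -51.6°, lon 12.8°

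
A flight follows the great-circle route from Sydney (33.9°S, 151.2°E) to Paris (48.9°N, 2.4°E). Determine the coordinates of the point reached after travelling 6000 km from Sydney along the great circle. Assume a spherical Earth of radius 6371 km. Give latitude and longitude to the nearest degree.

≈ 7°N, 114°E

Write both endpoints as unit vectors p₁, p₂ with components (cos φ cos λ, cos φ sin λ, sin φ).
The central angle between the endpoints is δ = arccos(p₁·p₂) ≈ 2.662 rad (152.5°). The total great-circle distance is δ·R ≈ 2.662 × 6371 ≈ 16957 km, so the target fraction is f = 6000/16957 ≈ 0.354.
Interpolate at f ≈ 0.354 with slerp weights a = sin((1−f)δ)/sin δ ≈ 2.142, b = sin(fδ)/sin δ ≈ 1.751.
p = a·p₁ + b·p₂ ≈ (-0.408, 0.905, 0.125); φ = arcsin(p_z) ≈ 7.19°, λ = atan2(p_y, p_x) ≈ 114.25°.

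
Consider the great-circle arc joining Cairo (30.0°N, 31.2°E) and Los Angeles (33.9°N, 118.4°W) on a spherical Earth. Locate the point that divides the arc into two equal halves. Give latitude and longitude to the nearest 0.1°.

≈ (67.1°N, 39.1°W)

Write both endpoints as unit vectors p₁, p₂ with components (cos φ cos λ, cos φ sin λ, sin φ).
The central angle between the endpoints is δ = arccos(p₁·p₂) ≈ 1.919 rad (109.9°).
Interpolate at f = 1/2 with slerp weights a = sin((1−f)δ)/sin δ ≈ 0.871, b = sin(fδ)/sin δ ≈ 0.871.
p = a·p₁ + b·p₂ ≈ (0.301, -0.245, 0.921); φ = arcsin(p_z) ≈ 67.14°, λ = atan2(p_y, p_x) ≈ -39.13°.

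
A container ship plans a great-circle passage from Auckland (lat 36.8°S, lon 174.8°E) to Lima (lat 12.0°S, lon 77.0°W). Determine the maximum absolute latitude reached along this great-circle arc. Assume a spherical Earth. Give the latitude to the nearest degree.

≈ 41°S

The great circle lies in the plane with unit normal n̂ = (p₁ × p₂)/|p₁ × p₂|.
Here n̂_z ≈ +0.749; the vertex latitude is φ_max = arccos|n̂_z| ≈ 41.5°.
Check via Clairaut: cos φ_max = |cos φ₁| · sin C = cos(36.8°)·sin(110.6°) ≈ 0.749, again giving ≈ 41.5°.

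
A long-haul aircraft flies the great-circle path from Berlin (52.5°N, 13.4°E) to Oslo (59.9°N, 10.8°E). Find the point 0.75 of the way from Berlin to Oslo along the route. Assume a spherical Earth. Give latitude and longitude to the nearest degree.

≈ (58°N, 12°E)

Write both endpoints as unit vectors p₁, p₂ with components (cos φ cos λ, cos φ sin λ, sin φ).
The central angle between the endpoints is δ = arccos(p₁·p₂) ≈ 0.132 rad (7.5°).
Interpolate at f = 0.75 with slerp weights a = sin((1−f)δ)/sin δ ≈ 0.251, b = sin(fδ)/sin δ ≈ 0.751.
p = a·p₁ + b·p₂ ≈ (0.518, 0.106, 0.849); φ = arcsin(p_z) ≈ 58.06°, λ = atan2(p_y, p_x) ≈ 11.55°.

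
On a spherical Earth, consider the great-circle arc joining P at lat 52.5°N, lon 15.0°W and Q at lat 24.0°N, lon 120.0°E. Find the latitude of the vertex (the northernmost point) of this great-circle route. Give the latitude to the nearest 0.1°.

≈ 66.8°N

The great circle lies in the plane with unit normal n̂ = (p₁ × p₂)/|p₁ × p₂|.
Here n̂_z ≈ +0.394; the vertex latitude is φ_max = arccos|n̂_z| ≈ 66.8°.
Check via Clairaut: cos φ_max = |cos φ₁| · sin C = cos(52.5°)·sin(40.4°) ≈ 0.394, again giving ≈ 66.8°.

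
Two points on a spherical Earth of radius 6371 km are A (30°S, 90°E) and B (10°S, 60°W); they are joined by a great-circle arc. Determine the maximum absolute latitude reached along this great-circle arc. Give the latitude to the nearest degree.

The great circle lies in the plane with unit normal n̂ = (p₁ × p₂)/|p₁ × p₂|.
Here n̂_z ≈ -0.562; the vertex latitude is φ_max = arccos|n̂_z| ≈ 55.8°.
Check via Clairaut: cos φ_max = |cos φ₁| · sin C = cos(30.0°)·sin(139.5°) ≈ 0.562, again giving ≈ 55.8°.

≈ 56°S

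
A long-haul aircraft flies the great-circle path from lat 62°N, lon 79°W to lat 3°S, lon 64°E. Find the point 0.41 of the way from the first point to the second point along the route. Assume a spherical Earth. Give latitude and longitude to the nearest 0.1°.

≈ lat 59.2°N, lon 29.8°E

Write both endpoints as unit vectors p₁, p₂ with components (cos φ cos λ, cos φ sin λ, sin φ).
The central angle between the endpoints is δ = arccos(p₁·p₂) ≈ 2.005 rad (114.9°).
Interpolate at f = 0.41 with slerp weights a = sin((1−f)δ)/sin δ ≈ 1.020, b = sin(fδ)/sin δ ≈ 0.807.
p = a·p₁ + b·p₂ ≈ (0.445, 0.254, 0.859); φ = arcsin(p_z) ≈ 59.17°, λ = atan2(p_y, p_x) ≈ 29.77°.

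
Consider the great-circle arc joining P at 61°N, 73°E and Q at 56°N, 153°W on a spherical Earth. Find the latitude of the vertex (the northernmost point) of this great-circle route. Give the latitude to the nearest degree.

≈ 77°N

The great circle lies in the plane with unit normal n̂ = (p₁ × p₂)/|p₁ × p₂|.
Here n̂_z ≈ +0.231; the vertex latitude is φ_max = arccos|n̂_z| ≈ 76.6°.
Check via Clairaut: cos φ_max = |cos φ₁| · sin C = cos(61.0°)·sin(28.5°) ≈ 0.231, again giving ≈ 76.6°.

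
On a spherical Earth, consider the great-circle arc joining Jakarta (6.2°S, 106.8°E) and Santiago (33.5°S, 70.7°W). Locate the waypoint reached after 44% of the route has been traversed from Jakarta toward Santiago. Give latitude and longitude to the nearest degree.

≈ 68°S, 99°E

The haversine formula gives a central angle δ ≈ 2.447 rad (140.2°) between the endpoints.
Interpolate at f = 0.44 with slerp weights a = sin((1−f)δ)/sin δ ≈ 1.532, b = sin(fδ)/sin δ ≈ 1.376.
p = a·p₁ + b·p₂ ≈ (-0.061, 0.375, -0.925); φ = arcsin(p_z) ≈ -67.69°, λ = atan2(p_y, p_x) ≈ 99.22°.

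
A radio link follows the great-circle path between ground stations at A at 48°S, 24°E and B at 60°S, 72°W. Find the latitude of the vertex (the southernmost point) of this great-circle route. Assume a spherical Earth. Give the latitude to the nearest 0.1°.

≈ 65.2°S

The great circle lies in the plane with unit normal n̂ = (p₁ × p₂)/|p₁ × p₂|.
Here n̂_z ≈ -0.419; the vertex latitude is φ_max = arccos|n̂_z| ≈ 65.2°.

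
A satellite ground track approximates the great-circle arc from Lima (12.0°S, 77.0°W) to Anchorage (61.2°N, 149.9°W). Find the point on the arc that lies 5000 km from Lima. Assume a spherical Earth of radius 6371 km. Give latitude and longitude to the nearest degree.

≈ (28°N, 99°W)

The haversine formula gives a central angle δ ≈ 1.614 rad (92.5°) between the endpoints. The total great-circle distance is δ·R ≈ 1.614 × 6371 ≈ 10286 km, so the target fraction is f = 5000/10286 ≈ 0.486.
Interpolate at f ≈ 0.486 with slerp weights a = sin((1−f)δ)/sin δ ≈ 0.738, b = sin(fδ)/sin δ ≈ 0.707.
p = a·p₁ + b·p₂ ≈ (-0.132, -0.875, 0.466); φ = arcsin(p_z) ≈ 27.80°, λ = atan2(p_y, p_x) ≈ -98.60°.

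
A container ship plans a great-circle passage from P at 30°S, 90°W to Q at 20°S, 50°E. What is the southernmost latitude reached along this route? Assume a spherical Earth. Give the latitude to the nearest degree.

≈ 54°S

The great circle lies in the plane with unit normal n̂ = (p₁ × p₂)/|p₁ × p₂|.
Here n̂_z ≈ +0.587; the vertex latitude is φ_max = arccos|n̂_z| ≈ 54.1°.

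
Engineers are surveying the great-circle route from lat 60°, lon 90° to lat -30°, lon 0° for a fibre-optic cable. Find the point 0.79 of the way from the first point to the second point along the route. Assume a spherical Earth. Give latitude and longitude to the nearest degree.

The haversine formula gives a central angle δ ≈ 2.019 rad (115.7°) between the endpoints.
Interpolate at f = 0.79 with slerp weights a = sin((1−f)δ)/sin δ ≈ 0.456, b = sin(fδ)/sin δ ≈ 1.109.
p = a·p₁ + b·p₂ ≈ (0.960, 0.228, -0.159); φ = arcsin(p_z) ≈ -9.17°, λ = atan2(p_y, p_x) ≈ 13.36°.

≈ lat -9°, lon 13°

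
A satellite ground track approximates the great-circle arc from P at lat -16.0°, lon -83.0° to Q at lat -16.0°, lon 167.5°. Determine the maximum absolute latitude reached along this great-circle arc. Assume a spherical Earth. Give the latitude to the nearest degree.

≈ -26°

The great circle lies in the plane with unit normal n̂ = (p₁ × p₂)/|p₁ × p₂|.
Here n̂_z ≈ -0.896; the vertex latitude is φ_max = arccos|n̂_z| ≈ 26.4°.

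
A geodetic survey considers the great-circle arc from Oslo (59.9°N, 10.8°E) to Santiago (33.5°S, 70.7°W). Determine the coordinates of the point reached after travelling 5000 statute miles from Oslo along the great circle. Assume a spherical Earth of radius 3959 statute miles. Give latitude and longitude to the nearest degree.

≈ (3°N, 49°W)

The haversine formula gives a central angle δ ≈ 2.000 rad (114.6°) between the endpoints. The total great-circle distance is δ·R ≈ 2.000 × 3959 ≈ 7916 mi, so the target fraction is f = 5000/7916 ≈ 0.632.
Interpolate at f ≈ 0.632 with slerp weights a = sin((1−f)δ)/sin δ ≈ 0.739, b = sin(fδ)/sin δ ≈ 1.048.
p = a·p₁ + b·p₂ ≈ (0.653, -0.755, 0.061); φ = arcsin(p_z) ≈ 3.48°, λ = atan2(p_y, p_x) ≈ -49.17°.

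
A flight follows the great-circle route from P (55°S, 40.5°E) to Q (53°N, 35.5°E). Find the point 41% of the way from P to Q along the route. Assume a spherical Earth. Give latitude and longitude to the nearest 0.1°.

≈ (10.7°S, 38.3°E)

Convert each endpoint to a unit vector on the sphere (x = cos φ cos λ, y = cos φ sin λ, z = sin φ).
The central angle between the endpoints is δ = arccos(p₁·p₂) ≈ 1.886 rad (108.1°).
Interpolate at f = 0.41 with slerp weights a = sin((1−f)δ)/sin δ ≈ 0.944, b = sin(fδ)/sin δ ≈ 0.735.
p = a·p₁ + b·p₂ ≈ (0.772, 0.608, -0.186); φ = arcsin(p_z) ≈ -10.72°, λ = atan2(p_y, p_x) ≈ 38.25°.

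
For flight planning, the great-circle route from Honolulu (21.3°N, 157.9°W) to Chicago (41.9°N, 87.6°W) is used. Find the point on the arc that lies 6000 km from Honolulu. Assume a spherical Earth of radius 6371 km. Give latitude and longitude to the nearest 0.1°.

Convert each endpoint to a unit vector on the sphere (x = cos φ cos λ, y = cos φ sin λ, z = sin φ).
The central angle between the endpoints is δ = arccos(p₁·p₂) ≈ 1.074 rad (61.6°). The total great-circle distance is δ·R ≈ 1.074 × 6371 ≈ 6844 km, so the target fraction is f = 6000/6844 ≈ 0.877.
Interpolate at f ≈ 0.877 with slerp weights a = sin((1−f)δ)/sin δ ≈ 0.150, b = sin(fδ)/sin δ ≈ 0.920.
p = a·p₁ + b·p₂ ≈ (-0.101, -0.737, 0.669); φ = arcsin(p_z) ≈ 41.97°, λ = atan2(p_y, p_x) ≈ -97.81°.

≈ 42.0°N, 97.8°W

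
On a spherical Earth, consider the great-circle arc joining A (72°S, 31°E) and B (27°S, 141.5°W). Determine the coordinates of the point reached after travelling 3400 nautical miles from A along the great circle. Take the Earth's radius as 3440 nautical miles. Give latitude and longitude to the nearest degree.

Convert each endpoint to a unit vector on the sphere (x = cos φ cos λ, y = cos φ sin λ, z = sin φ).
The central angle between the endpoints is δ = arccos(p₁·p₂) ≈ 1.411 rad (80.9°). The total great-circle distance is δ·R ≈ 1.411 × 3440 ≈ 4855 nmi, so the target fraction is f = 3400/4855 ≈ 0.700.
Interpolate at f ≈ 0.700 with slerp weights a = sin((1−f)δ)/sin δ ≈ 0.416, b = sin(fδ)/sin δ ≈ 0.846.
p = a·p₁ + b·p₂ ≈ (-0.480, -0.403, -0.779); φ = arcsin(p_z) ≈ -51.21°, λ = atan2(p_y, p_x) ≈ -139.97°.

≈ (51°S, 140°W)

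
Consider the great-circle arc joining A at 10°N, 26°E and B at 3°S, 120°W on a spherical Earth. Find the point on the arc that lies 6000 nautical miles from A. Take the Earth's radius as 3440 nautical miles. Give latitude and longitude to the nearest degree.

≈ 7°N, 76°W

Convert each endpoint to a unit vector on the sphere (x = cos φ cos λ, y = cos φ sin λ, z = sin φ).
The central angle between the endpoints is δ = arccos(p₁·p₂) ≈ 2.540 rad (145.5°). The total great-circle distance is δ·R ≈ 2.540 × 3440 ≈ 8737 nmi, so the target fraction is f = 6000/8737 ≈ 0.687.
Interpolate at f ≈ 0.687 with slerp weights a = sin((1−f)δ)/sin δ ≈ 1.262, b = sin(fδ)/sin δ ≈ 1.740.
p = a·p₁ + b·p₂ ≈ (0.248, -0.960, 0.128); φ = arcsin(p_z) ≈ 7.36°, λ = atan2(p_y, p_x) ≈ -75.50°.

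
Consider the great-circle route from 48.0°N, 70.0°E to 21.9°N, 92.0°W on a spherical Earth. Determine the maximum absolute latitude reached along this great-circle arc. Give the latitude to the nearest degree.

The great circle lies in the plane with unit normal n̂ = (p₁ × p₂)/|p₁ × p₂|.
Here n̂_z ≈ -0.202; the vertex latitude is φ_max = arccos|n̂_z| ≈ 78.3°.
Check via Clairaut: cos φ_max = |cos φ₁| · sin C = cos(48.0°)·sin(17.6°) ≈ 0.202, again giving ≈ 78.3°.

≈ 78°N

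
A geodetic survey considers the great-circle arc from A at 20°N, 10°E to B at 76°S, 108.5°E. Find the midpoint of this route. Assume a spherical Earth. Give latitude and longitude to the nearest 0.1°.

Convert each endpoint to a unit vector on the sphere (x = cos φ cos λ, y = cos φ sin λ, z = sin φ).
The central angle between the endpoints is δ = arccos(p₁·p₂) ≈ 1.945 rad (111.4°).
Interpolate at f = 1/2 with slerp weights a = sin((1−f)δ)/sin δ ≈ 0.888, b = sin(fδ)/sin δ ≈ 0.888.
p = a·p₁ + b·p₂ ≈ (0.753, 0.348, -0.558); φ = arcsin(p_z) ≈ -33.90°, λ = atan2(p_y, p_x) ≈ 24.83°.

≈ 33.9°S, 24.8°E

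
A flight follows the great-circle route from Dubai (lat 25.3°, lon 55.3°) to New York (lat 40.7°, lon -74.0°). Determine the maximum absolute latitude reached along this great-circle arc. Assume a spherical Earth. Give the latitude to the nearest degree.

The great circle lies in the plane with unit normal n̂ = (p₁ × p₂)/|p₁ × p₂|.
Here n̂_z ≈ -0.537; the vertex latitude is φ_max = arccos|n̂_z| ≈ 57.5°.

≈ 58°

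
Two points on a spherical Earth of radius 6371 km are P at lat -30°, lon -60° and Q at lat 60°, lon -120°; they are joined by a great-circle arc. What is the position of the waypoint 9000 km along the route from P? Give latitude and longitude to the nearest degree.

Convert each endpoint to a unit vector on the sphere (x = cos φ cos λ, y = cos φ sin λ, z = sin φ).
The central angle between the endpoints is δ = arccos(p₁·p₂) ≈ 1.789 rad (102.5°). The total great-circle distance is δ·R ≈ 1.789 × 6371 ≈ 11398 km, so the target fraction is f = 9000/11398 ≈ 0.790.
Interpolate at f ≈ 0.790 with slerp weights a = sin((1−f)δ)/sin δ ≈ 0.376, b = sin(fδ)/sin δ ≈ 1.012.
p = a·p₁ + b·p₂ ≈ (-0.090, -0.720, 0.688); φ = arcsin(p_z) ≈ 43.45°, λ = atan2(p_y, p_x) ≈ -97.11°.

≈ lat 43°, lon -97°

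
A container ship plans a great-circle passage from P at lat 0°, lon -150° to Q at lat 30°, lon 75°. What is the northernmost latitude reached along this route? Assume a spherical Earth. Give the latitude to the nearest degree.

The great circle lies in the plane with unit normal n̂ = (p₁ × p₂)/|p₁ × p₂|.
Here n̂_z ≈ -0.775; the vertex latitude is φ_max = arccos|n̂_z| ≈ 39.2°.

≈ 39°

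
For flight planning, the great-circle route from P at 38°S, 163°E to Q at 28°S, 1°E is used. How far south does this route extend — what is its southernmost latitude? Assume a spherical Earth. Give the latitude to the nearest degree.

≈ 77°S

The great circle lies in the plane with unit normal n̂ = (p₁ × p₂)/|p₁ × p₂|.
Here n̂_z ≈ -0.232; the vertex latitude is φ_max = arccos|n̂_z| ≈ 76.6°.
Check via Clairaut: cos φ_max = |cos φ₁| · sin C = cos(38.0°)·sin(162.9°) ≈ 0.232, again giving ≈ 76.6°.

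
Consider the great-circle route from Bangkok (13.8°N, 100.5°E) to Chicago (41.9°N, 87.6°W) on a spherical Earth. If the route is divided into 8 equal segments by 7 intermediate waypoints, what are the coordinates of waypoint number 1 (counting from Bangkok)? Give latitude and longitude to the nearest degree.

≈ 29°N, 103°E

Write both endpoints as unit vectors p₁, p₂ with components (cos φ cos λ, cos φ sin λ, sin φ).
The central angle between the endpoints is δ = arccos(p₁·p₂) ≈ 2.161 rad (123.8°).
Interpolate at f = 1/8 with slerp weights a = sin((1−f)δ)/sin δ ≈ 1.142, b = sin(fδ)/sin δ ≈ 0.321.
p = a·p₁ + b·p₂ ≈ (-0.192, 0.852, 0.487); φ = arcsin(p_z) ≈ 29.14°, λ = atan2(p_y, p_x) ≈ 102.71°.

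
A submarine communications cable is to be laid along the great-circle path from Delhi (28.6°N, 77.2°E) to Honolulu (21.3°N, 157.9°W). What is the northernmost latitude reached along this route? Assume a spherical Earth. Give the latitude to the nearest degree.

≈ 45°N

The great circle lies in the plane with unit normal n̂ = (p₁ × p₂)/|p₁ × p₂|.
Here n̂_z ≈ +0.702; the vertex latitude is φ_max = arccos|n̂_z| ≈ 45.4°.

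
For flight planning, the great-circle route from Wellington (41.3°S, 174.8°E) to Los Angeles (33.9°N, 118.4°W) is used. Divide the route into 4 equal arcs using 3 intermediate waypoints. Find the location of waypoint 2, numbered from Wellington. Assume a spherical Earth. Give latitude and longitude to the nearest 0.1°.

≈ 4.4°S, 149.9°W

The haversine formula gives a central angle δ ≈ 1.694 rad (97.0°) between the endpoints.
Interpolate at f = 2/4 with slerp weights a = sin((1−f)δ)/sin δ ≈ 0.755, b = sin(fδ)/sin δ ≈ 0.755.
p = a·p₁ + b·p₂ ≈ (-0.863, -0.500, -0.077); φ = arcsin(p_z) ≈ -4.43°, λ = atan2(p_y, p_x) ≈ -149.92°.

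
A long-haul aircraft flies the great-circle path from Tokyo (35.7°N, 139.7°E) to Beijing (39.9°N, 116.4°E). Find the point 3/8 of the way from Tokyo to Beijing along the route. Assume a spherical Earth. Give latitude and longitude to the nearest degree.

≈ (38°N, 131°E)

Write both endpoints as unit vectors p₁, p₂ with components (cos φ cos λ, cos φ sin λ, sin φ).
The central angle between the endpoints is δ = arccos(p₁·p₂) ≈ 0.329 rad (18.8°).
Interpolate at f = 3/8 with slerp weights a = sin((1−f)δ)/sin δ ≈ 0.632, b = sin(fδ)/sin δ ≈ 0.381.
p = a·p₁ + b·p₂ ≈ (-0.521, 0.594, 0.613); φ = arcsin(p_z) ≈ 37.81°, λ = atan2(p_y, p_x) ≈ 131.29°.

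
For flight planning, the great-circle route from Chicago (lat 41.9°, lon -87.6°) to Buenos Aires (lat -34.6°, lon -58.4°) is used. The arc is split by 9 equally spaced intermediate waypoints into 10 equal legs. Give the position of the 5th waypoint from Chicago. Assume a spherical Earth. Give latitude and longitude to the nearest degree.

≈ lat 4°, lon -72°

Convert each endpoint to a unit vector on the sphere (x = cos φ cos λ, y = cos φ sin λ, z = sin φ).
The central angle between the endpoints is δ = arccos(p₁·p₂) ≈ 1.415 rad (81.0°).
Interpolate at f = 5/10 with slerp weights a = sin((1−f)δ)/sin δ ≈ 0.658, b = sin(fδ)/sin δ ≈ 0.658.
p = a·p₁ + b·p₂ ≈ (0.304, -0.950, 0.066); φ = arcsin(p_z) ≈ 3.77°, λ = atan2(p_y, p_x) ≈ -72.25°.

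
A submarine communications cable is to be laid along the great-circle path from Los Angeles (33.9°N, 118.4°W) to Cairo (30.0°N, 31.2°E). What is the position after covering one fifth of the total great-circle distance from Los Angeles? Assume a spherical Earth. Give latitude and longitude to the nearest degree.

Convert each endpoint to a unit vector on the sphere (x = cos φ cos λ, y = cos φ sin λ, z = sin φ).
The central angle between the endpoints is δ = arccos(p₁·p₂) ≈ 1.919 rad (109.9°).
Interpolate at f = 1/5 with slerp weights a = sin((1−f)δ)/sin δ ≈ 1.063, b = sin(fδ)/sin δ ≈ 0.398.
p = a·p₁ + b·p₂ ≈ (-0.125, -0.598, 0.792); φ = arcsin(p_z) ≈ 52.38°, λ = atan2(p_y, p_x) ≈ -101.78°.

≈ 52°N, 102°W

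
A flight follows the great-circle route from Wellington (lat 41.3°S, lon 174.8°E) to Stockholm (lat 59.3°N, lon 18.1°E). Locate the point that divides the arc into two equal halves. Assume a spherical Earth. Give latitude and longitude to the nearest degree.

Convert each endpoint to a unit vector on the sphere (x = cos φ cos λ, y = cos φ sin λ, z = sin φ).
The central angle between the endpoints is δ = arccos(p₁·p₂) ≈ 2.738 rad (156.9°).
Interpolate at f = 1/2 with slerp weights a = sin((1−f)δ)/sin δ ≈ 2.497, b = sin(fδ)/sin δ ≈ 2.497.
p = a·p₁ + b·p₂ ≈ (-0.656, 0.566, 0.499); φ = arcsin(p_z) ≈ 29.93°, λ = atan2(p_y, p_x) ≈ 139.23°.

≈ lat 30°N, lon 139°E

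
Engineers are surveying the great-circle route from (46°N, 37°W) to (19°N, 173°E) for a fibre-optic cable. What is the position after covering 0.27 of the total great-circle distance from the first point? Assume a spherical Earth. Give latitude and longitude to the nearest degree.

Convert each endpoint to a unit vector on the sphere (x = cos φ cos λ, y = cos φ sin λ, z = sin φ).
The central angle between the endpoints is δ = arccos(p₁·p₂) ≈ 1.912 rad (109.5°).
Interpolate at f = 0.27 with slerp weights a = sin((1−f)δ)/sin δ ≈ 1.045, b = sin(fδ)/sin δ ≈ 0.524.
p = a·p₁ + b·p₂ ≈ (0.088, -0.376, 0.922); φ = arcsin(p_z) ≈ 67.25°, λ = atan2(p_y, p_x) ≈ -76.82°.

≈ (67°N, 77°W)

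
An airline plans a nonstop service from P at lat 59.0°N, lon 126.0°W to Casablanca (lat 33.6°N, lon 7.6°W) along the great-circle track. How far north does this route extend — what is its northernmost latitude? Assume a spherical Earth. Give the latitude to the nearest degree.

The great circle lies in the plane with unit normal n̂ = (p₁ × p₂)/|p₁ × p₂|.
Here n̂_z ≈ +0.392; the vertex latitude is φ_max = arccos|n̂_z| ≈ 66.9°.

≈ 67°N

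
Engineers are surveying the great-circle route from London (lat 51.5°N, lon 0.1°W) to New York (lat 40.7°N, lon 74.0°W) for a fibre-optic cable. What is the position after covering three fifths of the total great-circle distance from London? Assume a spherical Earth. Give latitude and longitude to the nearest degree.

≈ lat 51°N, lon 49°W

From cos δ = sin φ₁ sin φ₂ + cos φ₁ cos φ₂ cos Δλ, the central angle is δ ≈ 0.875 rad (50.1°).
Interpolate at f = 3/5 with slerp weights a = sin((1−f)δ)/sin δ ≈ 0.447, b = sin(fδ)/sin δ ≈ 0.653.
p = a·p₁ + b·p₂ ≈ (0.415, -0.476, 0.775); φ = arcsin(p_z) ≈ 50.84°, λ = atan2(p_y, p_x) ≈ -48.97°.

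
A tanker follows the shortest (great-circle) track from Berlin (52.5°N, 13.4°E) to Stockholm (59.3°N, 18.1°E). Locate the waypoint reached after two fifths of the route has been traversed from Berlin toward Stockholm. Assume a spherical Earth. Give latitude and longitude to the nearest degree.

Write both endpoints as unit vectors p₁, p₂ with components (cos φ cos λ, cos φ sin λ, sin φ).
The central angle between the endpoints is δ = arccos(p₁·p₂) ≈ 0.127 rad (7.3°).
Interpolate at f = 2/5 with slerp weights a = sin((1−f)δ)/sin δ ≈ 0.601, b = sin(fδ)/sin δ ≈ 0.401.
p = a·p₁ + b·p₂ ≈ (0.550, 0.148, 0.822); φ = arcsin(p_z) ≈ 55.24°, λ = atan2(p_y, p_x) ≈ 15.09°.

≈ (55°N, 15°E)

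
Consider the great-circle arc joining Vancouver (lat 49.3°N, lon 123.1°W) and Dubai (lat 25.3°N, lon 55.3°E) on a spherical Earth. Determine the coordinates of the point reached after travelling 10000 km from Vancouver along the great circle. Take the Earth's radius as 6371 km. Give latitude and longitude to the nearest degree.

≈ lat 41°N, lon 55°E

Write both endpoints as unit vectors p₁, p₂ with components (cos φ cos λ, cos φ sin λ, sin φ).
The central angle between the endpoints is δ = arccos(p₁·p₂) ≈ 1.839 rad (105.4°). The total great-circle distance is δ·R ≈ 1.839 × 6371 ≈ 11718 km, so the target fraction is f = 10000/11718 ≈ 0.853.
Interpolate at f ≈ 0.853 with slerp weights a = sin((1−f)δ)/sin δ ≈ 0.276, b = sin(fδ)/sin δ ≈ 1.037.
p = a·p₁ + b·p₂ ≈ (0.435, 0.620, 0.653); φ = arcsin(p_z) ≈ 40.75°, λ = atan2(p_y, p_x) ≈ 54.92°.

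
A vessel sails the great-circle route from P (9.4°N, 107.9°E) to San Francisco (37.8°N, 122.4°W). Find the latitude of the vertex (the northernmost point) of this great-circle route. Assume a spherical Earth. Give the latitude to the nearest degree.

The great circle lies in the plane with unit normal n̂ = (p₁ × p₂)/|p₁ × p₂|.
Here n̂_z ≈ +0.654; the vertex latitude is φ_max = arccos|n̂_z| ≈ 49.2°.
Check via Clairaut: cos φ_max = |cos φ₁| · sin C = cos(9.4°)·sin(41.5°) ≈ 0.654, again giving ≈ 49.2°.

≈ 49°N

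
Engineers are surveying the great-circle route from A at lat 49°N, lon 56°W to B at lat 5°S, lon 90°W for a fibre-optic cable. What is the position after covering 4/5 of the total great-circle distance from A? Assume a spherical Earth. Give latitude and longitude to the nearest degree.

≈ lat 6°N, lon 85°W

Convert each endpoint to a unit vector on the sphere (x = cos φ cos λ, y = cos φ sin λ, z = sin φ).
The central angle between the endpoints is δ = arccos(p₁·p₂) ≈ 1.075 rad (61.6°).
Interpolate at f = 4/5 with slerp weights a = sin((1−f)δ)/sin δ ≈ 0.243, b = sin(fδ)/sin δ ≈ 0.862.
p = a·p₁ + b·p₂ ≈ (0.089, -0.990, 0.108); φ = arcsin(p_z) ≈ 6.20°, λ = atan2(p_y, p_x) ≈ -84.87°.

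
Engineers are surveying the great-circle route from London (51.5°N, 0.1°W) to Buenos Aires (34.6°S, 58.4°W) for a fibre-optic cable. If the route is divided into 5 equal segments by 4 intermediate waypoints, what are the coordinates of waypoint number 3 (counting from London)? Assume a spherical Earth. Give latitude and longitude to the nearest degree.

Write both endpoints as unit vectors p₁, p₂ with components (cos φ cos λ, cos φ sin λ, sin φ).
The central angle between the endpoints is δ = arccos(p₁·p₂) ≈ 1.747 rad (100.1°).
Interpolate at f = 3/5 with slerp weights a = sin((1−f)δ)/sin δ ≈ 0.653, b = sin(fδ)/sin δ ≈ 0.880.
p = a·p₁ + b·p₂ ≈ (0.786, -0.618, 0.012); φ = arcsin(p_z) ≈ 0.66°, λ = atan2(p_y, p_x) ≈ -38.15°.

≈ 1°N, 38°W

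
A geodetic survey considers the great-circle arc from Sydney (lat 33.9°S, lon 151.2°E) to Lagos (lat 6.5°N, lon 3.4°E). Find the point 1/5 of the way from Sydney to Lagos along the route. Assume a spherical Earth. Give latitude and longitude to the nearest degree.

Write both endpoints as unit vectors p₁, p₂ with components (cos φ cos λ, cos φ sin λ, sin φ).
The central angle between the endpoints is δ = arccos(p₁·p₂) ≈ 2.436 rad (139.6°).
Interpolate at f = 1/5 with slerp weights a = sin((1−f)δ)/sin δ ≈ 1.433, b = sin(fδ)/sin δ ≈ 0.721.
p = a·p₁ + b·p₂ ≈ (-0.326, 0.615, -0.717); φ = arcsin(p_z) ≈ -45.84°, λ = atan2(p_y, p_x) ≈ 117.95°.

≈ lat 46°S, lon 118°E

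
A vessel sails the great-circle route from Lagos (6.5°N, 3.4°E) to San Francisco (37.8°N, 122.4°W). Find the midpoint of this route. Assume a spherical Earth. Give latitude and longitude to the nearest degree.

The haversine formula gives a central angle δ ≈ 1.971 rad (112.9°) between the endpoints.
Interpolate at f = 1/2 with slerp weights a = sin((1−f)δ)/sin δ ≈ 0.905, b = sin(fδ)/sin δ ≈ 0.905.
p = a·p₁ + b·p₂ ≈ (0.515, -0.551, 0.657); φ = arcsin(p_z) ≈ 41.10°, λ = atan2(p_y, p_x) ≈ -46.94°.

≈ 41°N, 47°W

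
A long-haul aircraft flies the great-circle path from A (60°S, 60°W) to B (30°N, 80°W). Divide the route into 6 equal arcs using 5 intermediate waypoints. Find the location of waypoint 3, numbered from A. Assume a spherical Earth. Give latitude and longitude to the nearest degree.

Convert each endpoint to a unit vector on the sphere (x = cos φ cos λ, y = cos φ sin λ, z = sin φ).
The central angle between the endpoints is δ = arccos(p₁·p₂) ≈ 1.597 rad (91.5°).
Interpolate at f = 3/6 with slerp weights a = sin((1−f)δ)/sin δ ≈ 0.717, b = sin(fδ)/sin δ ≈ 0.717.
p = a·p₁ + b·p₂ ≈ (0.287, -0.921, -0.262); φ = arcsin(p_z) ≈ -15.20°, λ = atan2(p_y, p_x) ≈ -72.71°.

≈ (15°S, 73°W)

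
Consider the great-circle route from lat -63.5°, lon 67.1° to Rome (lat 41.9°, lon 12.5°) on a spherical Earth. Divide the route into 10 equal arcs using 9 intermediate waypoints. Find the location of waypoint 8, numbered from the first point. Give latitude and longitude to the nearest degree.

≈ lat 21°, lon 22°

Write both endpoints as unit vectors p₁, p₂ with components (cos φ cos λ, cos φ sin λ, sin φ).
The central angle between the endpoints is δ = arccos(p₁·p₂) ≈ 1.988 rad (113.9°).
Interpolate at f = 8/10 with slerp weights a = sin((1−f)δ)/sin δ ≈ 0.424, b = sin(fδ)/sin δ ≈ 1.094.
p = a·p₁ + b·p₂ ≈ (0.868, 0.350, 0.351); φ = arcsin(p_z) ≈ 20.57°, λ = atan2(p_y, p_x) ≈ 21.97°.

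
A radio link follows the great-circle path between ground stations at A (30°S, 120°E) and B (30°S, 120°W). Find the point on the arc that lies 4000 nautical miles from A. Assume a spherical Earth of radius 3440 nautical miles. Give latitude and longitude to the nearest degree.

From cos δ = sin φ₁ sin φ₂ + cos φ₁ cos φ₂ cos Δλ, the central angle is δ ≈ 1.696 rad (97.2°). The total great-circle distance is δ·R ≈ 1.696 × 3440 ≈ 5835 nmi, so the target fraction is f = 4000/5835 ≈ 0.686.
Interpolate at f ≈ 0.686 with slerp weights a = sin((1−f)δ)/sin δ ≈ 0.512, b = sin(fδ)/sin δ ≈ 0.925.
p = a·p₁ + b·p₂ ≈ (-0.622, -0.310, -0.719); φ = arcsin(p_z) ≈ -45.96°, λ = atan2(p_y, p_x) ≈ -153.56°.

≈ (46°S, 154°W)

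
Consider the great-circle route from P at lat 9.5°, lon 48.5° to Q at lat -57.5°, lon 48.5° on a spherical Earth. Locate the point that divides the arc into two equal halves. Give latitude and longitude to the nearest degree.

≈ lat -24°, lon 48°

From cos δ = sin φ₁ sin φ₂ + cos φ₁ cos φ₂ cos Δλ, the central angle is δ ≈ 1.169 rad (67.0°).
Interpolate at f = 1/2 with slerp weights a = sin((1−f)δ)/sin δ ≈ 0.600, b = sin(fδ)/sin δ ≈ 0.600.
p = a·p₁ + b·p₂ ≈ (0.605, 0.684, -0.407); φ = arcsin(p_z) ≈ -24.00°, λ = atan2(p_y, p_x) ≈ 48.50°.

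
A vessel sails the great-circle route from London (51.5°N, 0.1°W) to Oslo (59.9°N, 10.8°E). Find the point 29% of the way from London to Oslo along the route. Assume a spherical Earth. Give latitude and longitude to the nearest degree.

Write both endpoints as unit vectors p₁, p₂ with components (cos φ cos λ, cos φ sin λ, sin φ).
The central angle between the endpoints is δ = arccos(p₁·p₂) ≈ 0.181 rad (10.4°).
Interpolate at f = 0.29 with slerp weights a = sin((1−f)δ)/sin δ ≈ 0.712, b = sin(fδ)/sin δ ≈ 0.291.
p = a·p₁ + b·p₂ ≈ (0.587, 0.027, 0.809); φ = arcsin(p_z) ≈ 54.03°, λ = atan2(p_y, p_x) ≈ 2.60°.

≈ 54°N, 3°E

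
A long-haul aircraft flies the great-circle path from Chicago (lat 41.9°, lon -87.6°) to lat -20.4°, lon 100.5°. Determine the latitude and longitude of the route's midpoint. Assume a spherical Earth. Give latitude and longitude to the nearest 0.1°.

Convert each endpoint to a unit vector on the sphere (x = cos φ cos λ, y = cos φ sin λ, z = sin φ).
The central angle between the endpoints is δ = arccos(p₁·p₂) ≈ 2.748 rad (157.4°).
Interpolate at f = 1/2 with slerp weights a = sin((1−f)δ)/sin δ ≈ 2.556, b = sin(fδ)/sin δ ≈ 2.556.
p = a·p₁ + b·p₂ ≈ (-0.357, 0.455, 0.816); φ = arcsin(p_z) ≈ 54.68°, λ = atan2(p_y, p_x) ≈ 128.12°.

≈ lat 54.7°, lon 128.1°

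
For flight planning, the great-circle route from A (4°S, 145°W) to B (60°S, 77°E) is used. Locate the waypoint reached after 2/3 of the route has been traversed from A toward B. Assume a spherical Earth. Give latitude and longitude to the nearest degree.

Convert each endpoint to a unit vector on the sphere (x = cos φ cos λ, y = cos φ sin λ, z = sin φ).
The central angle between the endpoints is δ = arccos(p₁·p₂) ≈ 1.886 rad (108.1°).
Interpolate at f = 2/3 with slerp weights a = sin((1−f)δ)/sin δ ≈ 0.619, b = sin(fδ)/sin δ ≈ 1.001.
p = a·p₁ + b·p₂ ≈ (-0.393, 0.134, -0.910); φ = arcsin(p_z) ≈ -65.48°, λ = atan2(p_y, p_x) ≈ 161.23°.

≈ (65°S, 161°E)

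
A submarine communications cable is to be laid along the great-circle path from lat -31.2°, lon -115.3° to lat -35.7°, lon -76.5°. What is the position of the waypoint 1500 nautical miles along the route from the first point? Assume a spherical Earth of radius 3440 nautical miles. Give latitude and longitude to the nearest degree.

Convert each endpoint to a unit vector on the sphere (x = cos φ cos λ, y = cos φ sin λ, z = sin φ).
The central angle between the endpoints is δ = arccos(p₁·p₂) ≈ 0.567 rad (32.5°). The total great-circle distance is δ·R ≈ 0.567 × 3440 ≈ 1950 nmi, so the target fraction is f = 1500/1950 ≈ 0.769.
Interpolate at f ≈ 0.769 with slerp weights a = sin((1−f)δ)/sin δ ≈ 0.243, b = sin(fδ)/sin δ ≈ 0.787.
p = a·p₁ + b·p₂ ≈ (0.060, -0.809, -0.585); φ = arcsin(p_z) ≈ -35.79°, λ = atan2(p_y, p_x) ≈ -85.73°.

≈ lat -36°, lon -86°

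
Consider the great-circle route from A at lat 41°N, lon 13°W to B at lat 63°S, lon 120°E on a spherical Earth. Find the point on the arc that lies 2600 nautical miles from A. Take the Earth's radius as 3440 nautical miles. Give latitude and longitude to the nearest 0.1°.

Convert each endpoint to a unit vector on the sphere (x = cos φ cos λ, y = cos φ sin λ, z = sin φ).
The central angle between the endpoints is δ = arccos(p₁·p₂) ≈ 2.529 rad (144.9°). The total great-circle distance is δ·R ≈ 2.529 × 3440 ≈ 8700 nmi, so the target fraction is f = 2600/8700 ≈ 0.299.
Interpolate at f ≈ 0.299 with slerp weights a = sin((1−f)δ)/sin δ ≈ 1.704, b = sin(fδ)/sin δ ≈ 1.193.
p = a·p₁ + b·p₂ ≈ (0.982, 0.180, 0.055); φ = arcsin(p_z) ≈ 3.14°, λ = atan2(p_y, p_x) ≈ 10.37°.

≈ lat 3.1°N, lon 10.4°E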